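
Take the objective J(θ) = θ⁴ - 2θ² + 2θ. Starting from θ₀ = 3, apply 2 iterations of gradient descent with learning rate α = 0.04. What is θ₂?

J′(θ) = 4θ³ - 4θ + 2
θ₁ = 3 − 0.04·98 = -0.92
θ₂ = -0.92 − 0.04·2.565248 = -1.02260992

-1.02260992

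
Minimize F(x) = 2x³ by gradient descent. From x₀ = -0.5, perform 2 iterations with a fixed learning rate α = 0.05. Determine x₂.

F′(x) = 6x²
x₁ = -0.5 − 0.05·1.5 = -0.575
x₂ = -0.575 − 0.05·1.98375 = -0.6741875

-0.6741875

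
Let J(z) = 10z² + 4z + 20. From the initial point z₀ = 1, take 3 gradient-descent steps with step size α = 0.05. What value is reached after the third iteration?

-0.2

J′(z) = 20z + 4
Step 1: J′(1) = 24; z₁ = 1 − 0.05·24 = -0.2
Step 2: J′(-0.2) = 0; z₂ = -0.2 − 0.05·0 = -0.2
Step 3: J′(-0.2) = 0; z₃ = -0.2 − 0.05·0 = -0.2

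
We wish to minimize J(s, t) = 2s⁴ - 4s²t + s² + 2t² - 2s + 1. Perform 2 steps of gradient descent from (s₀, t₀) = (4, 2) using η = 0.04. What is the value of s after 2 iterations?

∇J = (8s³ - 8st + 2s - 2, -4s² + 4t)
(s₁, t₁) = (4, 2) − 0.04·(454, -56) = (-14.16, 4.24)
(s₂, t₂) = (-14.16, 4.24) − 0.04·(-22263.287168, -785.0624) = (876.37148672, 35.642496)
s = 876.37148672

876.37148672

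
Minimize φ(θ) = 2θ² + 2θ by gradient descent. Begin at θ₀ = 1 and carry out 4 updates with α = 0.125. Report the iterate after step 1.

φ′(θ) = 4θ + 2
Step 1: φ′(1) = 6; θ₁ = 1 − 0.125·6 = 0.25

0.25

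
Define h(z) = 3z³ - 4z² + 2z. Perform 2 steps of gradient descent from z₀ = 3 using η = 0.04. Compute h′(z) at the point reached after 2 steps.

h′(z) = 9z² - 8z + 2
z₁ = 3 − 0.04·59 = 0.64
z₂ = 0.64 − 0.04·0.5664 = 0.617344
h′(z) at (0.617344) = 0.491270529024

0.491270529024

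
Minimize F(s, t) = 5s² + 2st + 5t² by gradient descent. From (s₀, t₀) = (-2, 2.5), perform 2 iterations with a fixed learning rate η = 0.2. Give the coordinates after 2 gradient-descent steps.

∇F = (10s + 2t, 2s + 10t)
Step 1: at (-2, 2.5), ∇F = (-15, 21) → (-2, 2.5) − 0.2·(-15, 21) = (1, -1.7)
Step 2: at (1, -1.7), ∇F = (6.6, -15) → (1, -1.7) − 0.2·(6.6, -15) = (-0.32, 1.3)

(-0.32, 1.3)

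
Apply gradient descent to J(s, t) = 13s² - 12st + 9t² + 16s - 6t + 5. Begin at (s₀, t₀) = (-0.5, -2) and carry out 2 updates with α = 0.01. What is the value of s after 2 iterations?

∇J = (26s - 12t + 16, -12s + 18t - 6)
Step 1: at (-0.5, -2), ∇J = (27, -36) → (-0.5, -2) − 0.01·(27, -36) = (-0.77, -1.64)
Step 2: at (-0.77, -1.64), ∇J = (15.66, -26.28) → (-0.77, -1.64) − 0.01·(15.66, -26.28) = (-0.9266, -1.3772)
s = -0.9266

-0.9266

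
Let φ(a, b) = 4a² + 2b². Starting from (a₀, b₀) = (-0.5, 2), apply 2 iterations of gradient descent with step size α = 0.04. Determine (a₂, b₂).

∇φ = (8a, 4b)
Step 1: at (-0.5, 2), ∇φ = (-4, 8) → (-0.5, 2) − 0.04·(-4, 8) = (-0.34, 1.68)
Step 2: at (-0.34, 1.68), ∇φ = (-2.72, 6.72) → (-0.34, 1.68) − 0.04·(-2.72, 6.72) = (-0.2312, 1.4112)

(-0.2312, 1.4112)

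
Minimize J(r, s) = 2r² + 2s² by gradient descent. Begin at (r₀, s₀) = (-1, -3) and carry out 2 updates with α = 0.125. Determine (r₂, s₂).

∇J = (4r, 4s)
(r₁, s₁) = (-1, -3) − 0.125·(-4, -12) = (-0.5, -1.5)
(r₂, s₂) = (-0.5, -1.5) − 0.125·(-2, -6) = (-0.25, -0.75)

(-0.25, -0.75)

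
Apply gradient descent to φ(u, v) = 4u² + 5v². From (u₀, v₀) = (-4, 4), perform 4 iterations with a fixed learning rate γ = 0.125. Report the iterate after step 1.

∇φ = (8u, 10v)
Step 1: at (-4, 4), ∇φ = (-32, 40) → (-4, 4) − 0.125·(-32, 40) = (0, -1)

(0, -1)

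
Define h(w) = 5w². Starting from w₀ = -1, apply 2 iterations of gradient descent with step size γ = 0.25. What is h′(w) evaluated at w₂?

-22.5

h′(w) = 10w
w₁ = -1 − 0.25·(-10) = 1.5
w₂ = 1.5 − 0.25·15 = -2.25
h′(w) at (-2.25) = -22.5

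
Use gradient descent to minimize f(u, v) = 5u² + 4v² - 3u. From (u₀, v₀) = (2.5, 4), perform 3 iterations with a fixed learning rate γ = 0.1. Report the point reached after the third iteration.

∇f = (10u - 3, 8v)
Step 1: at (2.5, 4), ∇f = (22, 32) → (2.5, 4) − 0.1·(22, 32) = (0.3, 0.8)
Step 2: at (0.3, 0.8), ∇f = (0, 6.4) → (0.3, 0.8) − 0.1·(0, 6.4) = (0.3, 0.16)
Step 3: at (0.3, 0.16), ∇f = (0, 1.28) → (0.3, 0.16) − 0.1·(0, 1.28) = (0.3, 0.032)

(0.3, 0.032)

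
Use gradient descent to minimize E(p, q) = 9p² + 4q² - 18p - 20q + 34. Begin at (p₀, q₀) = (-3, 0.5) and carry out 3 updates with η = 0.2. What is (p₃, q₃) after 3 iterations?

(71.304, 2.932)

∇E = (18p - 18, 8q - 20)
Step 1: at (-3, 0.5), ∇E = (-72, -16) → (-3, 0.5) − 0.2·(-72, -16) = (11.4, 3.7)
Step 2: at (11.4, 3.7), ∇E = (187.2, 9.6) → (11.4, 3.7) − 0.2·(187.2, 9.6) = (-26.04, 1.78)
Step 3: at (-26.04, 1.78), ∇E = (-486.72, -5.76) → (-26.04, 1.78) − 0.2·(-486.72, -5.76) = (71.304, 2.932)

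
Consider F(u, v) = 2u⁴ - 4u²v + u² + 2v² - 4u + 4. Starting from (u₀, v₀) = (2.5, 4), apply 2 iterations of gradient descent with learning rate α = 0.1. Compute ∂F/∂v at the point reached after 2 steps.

1.12219904

∇F = (8u³ - 8uv + 2u - 4, -4u² + 4v)
(u₁, v₁) = (2.5, 4) − 0.1·(46, -9) = (-2.1, 4.9)
(u₂, v₂) = (-2.1, 4.9) − 0.1·(0.032, 1.96) = (-2.1032, 4.704)
∂F/∂v at (-2.1032, 4.704) = 1.12219904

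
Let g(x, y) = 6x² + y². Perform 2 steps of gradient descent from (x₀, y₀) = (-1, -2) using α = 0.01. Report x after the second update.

∇g = (12x, 2y)
Step 1: at (-1, -2), ∇g = (-12, -4) → (-1, -2) − 0.01·(-12, -4) = (-0.88, -1.96)
Step 2: at (-0.88, -1.96), ∇g = (-10.56, -3.92) → (-0.88, -1.96) − 0.01·(-10.56, -3.92) = (-0.7744, -1.9208)
x = -0.7744

-0.7744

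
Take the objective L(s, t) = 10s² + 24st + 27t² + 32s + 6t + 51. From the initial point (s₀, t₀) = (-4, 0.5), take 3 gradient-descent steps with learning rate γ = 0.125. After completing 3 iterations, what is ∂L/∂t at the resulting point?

∇L = (20s + 24t + 32, 24s + 54t + 6)
(s₁, t₁) = (-4, 0.5) − 0.125·(-36, -63) = (0.5, 8.375)
(s₂, t₂) = (0.5, 8.375) − 0.125·(243, 470.25) = (-29.875, -50.40625)
(s₃, t₃) = (-29.875, -50.40625) − 0.125·(-1775.25, -3432.9375) = (192.03125, 378.7109375)
∂L/∂t at (192.03125, 378.7109375) = 25065.140625

25065.140625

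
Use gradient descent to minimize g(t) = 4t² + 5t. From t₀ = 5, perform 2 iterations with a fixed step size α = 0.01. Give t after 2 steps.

4.136

g′(t) = 8t + 5
Step 1: g′(5) = 45; t₁ = 5 − 0.01·45 = 4.55
Step 2: g′(4.55) = 41.4; t₂ = 4.55 − 0.01·41.4 = 4.136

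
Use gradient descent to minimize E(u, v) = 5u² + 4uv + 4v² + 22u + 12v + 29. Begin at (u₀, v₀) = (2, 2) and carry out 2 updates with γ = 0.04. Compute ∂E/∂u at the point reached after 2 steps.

∇E = (10u + 4v + 22, 4u + 8v + 12)
Step 1: at (2, 2), ∇E = (50, 36) → (2, 2) − 0.04·(50, 36) = (0, 0.56)
Step 2: at (0, 0.56), ∇E = (24.24, 16.48) → (0, 0.56) − 0.04·(24.24, 16.48) = (-0.9696, -0.0992)
∂E/∂u at (-0.9696, -0.0992) = 11.9072

11.9072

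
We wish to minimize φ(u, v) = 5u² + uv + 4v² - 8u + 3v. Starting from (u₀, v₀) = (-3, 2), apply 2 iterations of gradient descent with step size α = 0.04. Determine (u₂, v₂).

(-0.6704, 0.8672)

∇φ = (10u + v - 8, u + 8v + 3)
(u₁, v₁) = (-3, 2) − 0.04·(-36, 16) = (-1.56, 1.36)
(u₂, v₂) = (-1.56, 1.36) − 0.04·(-22.24, 12.32) = (-0.6704, 0.8672)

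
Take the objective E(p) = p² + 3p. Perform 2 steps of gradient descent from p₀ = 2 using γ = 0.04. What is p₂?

1.4624

E′(p) = 2p + 3
p₁ = 2 − 0.04·7 = 1.72
p₂ = 1.72 − 0.04·6.44 = 1.4624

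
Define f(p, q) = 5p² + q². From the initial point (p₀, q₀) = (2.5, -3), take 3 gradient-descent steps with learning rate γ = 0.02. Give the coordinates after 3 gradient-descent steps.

(1.28, -2.654208)

∇f = (10p, 2q)
Step 1: at (2.5, -3), ∇f = (25, -6) → (2.5, -3) − 0.02·(25, -6) = (2, -2.88)
Step 2: at (2, -2.88), ∇f = (20, -5.76) → (2, -2.88) − 0.02·(20, -5.76) = (1.6, -2.7648)
Step 3: at (1.6, -2.7648), ∇f = (16, -5.5296) → (1.6, -2.7648) − 0.02·(16, -5.5296) = (1.28, -2.654208)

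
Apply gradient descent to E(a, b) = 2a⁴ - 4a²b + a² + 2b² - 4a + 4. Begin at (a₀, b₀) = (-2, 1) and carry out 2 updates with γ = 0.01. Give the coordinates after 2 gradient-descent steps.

∇E = (8a³ - 8ab + 2a - 4, -4a² + 4b)
Step 1: at (-2, 1), ∇E = (-56, -12) → (-2, 1) − 0.01·(-56, -12) = (-1.44, 1.12)
Step 2: at (-1.44, 1.12), ∇E = (-17.865472, -3.8144) → (-1.44, 1.12) − 0.01·(-17.865472, -3.8144) = (-1.26134528, 1.158144)

(-1.26134528, 1.158144)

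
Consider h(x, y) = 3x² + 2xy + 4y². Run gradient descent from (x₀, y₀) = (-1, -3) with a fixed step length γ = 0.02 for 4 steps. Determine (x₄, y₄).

∇h = (6x + 2y, 2x + 8y)
Step 1: at (-1, -3), ∇h = (-12, -26) → (-1, -3) − 0.02·(-12, -26) = (-0.76, -2.48)
Step 2: at (-0.76, -2.48), ∇h = (-9.52, -21.36) → (-0.76, -2.48) − 0.02·(-9.52, -21.36) = (-0.5696, -2.0528)
Step 3: at (-0.5696, -2.0528), ∇h = (-7.5232, -17.5616) → (-0.5696, -2.0528) − 0.02·(-7.5232, -17.5616) = (-0.419136, -1.701568)
Step 4: at (-0.419136, -1.701568), ∇h = (-5.917952, -14.450816) → (-0.419136, -1.701568) − 0.02·(-5.917952, -14.450816) = (-0.30077696, -1.41255168)

(-0.30077696, -1.41255168)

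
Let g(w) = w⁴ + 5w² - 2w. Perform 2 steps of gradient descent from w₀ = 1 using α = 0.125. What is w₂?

g′(w) = 4w³ + 10w - 2
w₁ = 1 − 0.125·12 = -0.5
w₂ = -0.5 − 0.125·(-7.5) = 0.4375

0.4375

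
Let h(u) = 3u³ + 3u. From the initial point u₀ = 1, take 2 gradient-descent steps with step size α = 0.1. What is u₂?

-0.536

h′(u) = 9u² + 3
Step 1: h′(1) = 12; u₁ = 1 − 0.1·12 = -0.2
Step 2: h′(-0.2) = 3.36; u₂ = -0.2 − 0.1·3.36 = -0.536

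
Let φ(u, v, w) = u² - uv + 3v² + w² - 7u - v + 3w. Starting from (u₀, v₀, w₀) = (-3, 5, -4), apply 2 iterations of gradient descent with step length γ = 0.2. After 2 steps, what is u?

∇φ = (2u - v - 7, -u + 6v - 1, 2w + 3)
(u₁, v₁, w₁) = (-3, 5, -4) − 0.2·(-18, 32, -5) = (0.6, -1.4, -3)
(u₂, v₂, w₂) = (0.6, -1.4, -3) − 0.2·(-4.4, -10, -3) = (1.48, 0.6, -2.4)
u = 1.48

1.48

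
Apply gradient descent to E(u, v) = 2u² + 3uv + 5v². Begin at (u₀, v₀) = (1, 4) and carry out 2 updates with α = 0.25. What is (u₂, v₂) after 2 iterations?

(5.0625, 12.375)

∇E = (4u + 3v, 3u + 10v)
Step 1: at (1, 4), ∇E = (16, 43) → (1, 4) − 0.25·(16, 43) = (-3, -6.75)
Step 2: at (-3, -6.75), ∇E = (-32.25, -76.5) → (-3, -6.75) − 0.25·(-32.25, -76.5) = (5.0625, 12.375)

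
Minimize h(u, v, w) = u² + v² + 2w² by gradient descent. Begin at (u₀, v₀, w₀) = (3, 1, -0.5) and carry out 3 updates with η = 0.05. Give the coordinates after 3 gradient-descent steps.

∇h = (2u, 2v, 4w)
(u₁, v₁, w₁) = (3, 1, -0.5) − 0.05·(6, 2, -2) = (2.7, 0.9, -0.4)
(u₂, v₂, w₂) = (2.7, 0.9, -0.4) − 0.05·(5.4, 1.8, -1.6) = (2.43, 0.81, -0.32)
(u₃, v₃, w₃) = (2.43, 0.81, -0.32) − 0.05·(4.86, 1.62, -1.28) = (2.187, 0.729, -0.256)

(2.187, 0.729, -0.256)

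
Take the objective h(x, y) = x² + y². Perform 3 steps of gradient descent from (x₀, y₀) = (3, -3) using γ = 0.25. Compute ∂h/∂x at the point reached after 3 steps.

0.75

∇h = (2x, 2y)
(x₁, y₁) = (3, -3) − 0.25·(6, -6) = (1.5, -1.5)
(x₂, y₂) = (1.5, -1.5) − 0.25·(3, -3) = (0.75, -0.75)
(x₃, y₃) = (0.75, -0.75) − 0.25·(1.5, -1.5) = (0.375, -0.375)
∂h/∂x at (0.375, -0.375) = 0.75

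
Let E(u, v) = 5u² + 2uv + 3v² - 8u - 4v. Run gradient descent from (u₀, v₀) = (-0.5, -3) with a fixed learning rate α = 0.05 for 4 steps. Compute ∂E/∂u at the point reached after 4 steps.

0.5396

∇E = (10u + 2v - 8, 2u + 6v - 4)
(u₁, v₁) = (-0.5, -3) − 0.05·(-19, -23) = (0.45, -1.85)
(u₂, v₂) = (0.45, -1.85) − 0.05·(-7.2, -14.2) = (0.81, -1.14)
(u₃, v₃) = (0.81, -1.14) − 0.05·(-2.18, -9.22) = (0.919, -0.679)
(u₄, v₄) = (0.919, -0.679) − 0.05·(-0.168, -6.236) = (0.9274, -0.3672)
∂E/∂u at (0.9274, -0.3672) = 0.5396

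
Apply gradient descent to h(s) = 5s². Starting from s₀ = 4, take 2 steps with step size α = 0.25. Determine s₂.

9

h′(s) = 10s
s₁ = 4 − 0.25·40 = -6
s₂ = -6 − 0.25·(-60) = 9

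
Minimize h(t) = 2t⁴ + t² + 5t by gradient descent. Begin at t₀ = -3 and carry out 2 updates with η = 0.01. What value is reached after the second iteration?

h′(t) = 8t³ + 2t + 5
Step 1: h′(-3) = -217; t₁ = -3 − 0.01·(-217) = -0.83
Step 2: h′(-0.83) = -1.234296; t₂ = -0.83 − 0.01·(-1.234296) = -0.81765704

-0.81765704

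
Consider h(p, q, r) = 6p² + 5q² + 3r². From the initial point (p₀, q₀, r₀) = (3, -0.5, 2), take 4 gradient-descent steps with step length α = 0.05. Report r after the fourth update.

0.4802

∇h = (12p, 10q, 6r)
Step 1: at (3, -0.5, 2), ∇h = (36, -5, 12) → (3, -0.5, 2) − 0.05·(36, -5, 12) = (1.2, -0.25, 1.4)
Step 2: at (1.2, -0.25, 1.4), ∇h = (14.4, -2.5, 8.4) → (1.2, -0.25, 1.4) − 0.05·(14.4, -2.5, 8.4) = (0.48, -0.125, 0.98)
Step 3: at (0.48, -0.125, 0.98), ∇h = (5.76, -1.25, 5.88) → (0.48, -0.125, 0.98) − 0.05·(5.76, -1.25, 5.88) = (0.192, -0.0625, 0.686)
Step 4: at (0.192, -0.0625, 0.686), ∇h = (2.304, -0.625, 4.116) → (0.192, -0.0625, 0.686) − 0.05·(2.304, -0.625, 4.116) = (0.0768, -0.03125, 0.4802)
r = 0.4802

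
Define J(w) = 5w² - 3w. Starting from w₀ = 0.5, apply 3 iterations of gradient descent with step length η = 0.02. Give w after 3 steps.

0.4024

J′(w) = 10w - 3
w₁ = 0.5 − 0.02·2 = 0.46
w₂ = 0.46 − 0.02·1.6 = 0.428
w₃ = 0.428 − 0.02·1.28 = 0.4024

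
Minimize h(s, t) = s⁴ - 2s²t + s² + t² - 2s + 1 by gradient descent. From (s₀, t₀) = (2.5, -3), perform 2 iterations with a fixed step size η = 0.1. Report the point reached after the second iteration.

(137.96405, 9.0205)

∇h = (4s³ - 4st + 2s - 2, -2s² + 2t)
(s₁, t₁) = (2.5, -3) − 0.1·(95.5, -18.5) = (-7.05, -1.15)
(s₂, t₂) = (-7.05, -1.15) − 0.1·(-1450.1405, -101.705) = (137.96405, 9.0205)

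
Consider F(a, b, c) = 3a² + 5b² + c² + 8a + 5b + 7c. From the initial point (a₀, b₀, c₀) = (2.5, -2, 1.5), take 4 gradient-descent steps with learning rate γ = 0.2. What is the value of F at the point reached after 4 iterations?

-7.16331648

∇F = (6a + 8, 10b + 5, 2c + 7)
(a₁, b₁, c₁) = (2.5, -2, 1.5) − 0.2·(23, -15, 10) = (-2.1, 1, -0.5)
(a₂, b₂, c₂) = (-2.1, 1, -0.5) − 0.2·(-4.6, 15, 6) = (-1.18, -2, -1.7)
(a₃, b₃, c₃) = (-1.18, -2, -1.7) − 0.2·(0.92, -15, 3.6) = (-1.364, 1, -2.42)
(a₄, b₄, c₄) = (-1.364, 1, -2.42) − 0.2·(-0.184, 15, 2.16) = (-1.3272, -2, -2.852)
F(-1.3272, -2, -2.852) = -7.16331648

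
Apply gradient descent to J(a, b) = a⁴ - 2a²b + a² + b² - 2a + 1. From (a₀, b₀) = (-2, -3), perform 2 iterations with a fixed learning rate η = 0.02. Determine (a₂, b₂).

∇J = (4a³ - 4ab + 2a - 2, -2a² + 2b)
(a₁, b₁) = (-2, -3) − 0.02·(-62, -14) = (-0.76, -2.72)
(a₂, b₂) = (-0.76, -2.72) − 0.02·(-13.544704, -6.5952) = (-0.48910592, -2.588096)

(-0.48910592, -2.588096)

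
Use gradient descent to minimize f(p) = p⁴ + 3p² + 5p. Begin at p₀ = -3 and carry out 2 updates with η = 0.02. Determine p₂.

f′(p) = 4p³ + 6p + 5
p₁ = -3 − 0.02·(-121) = -0.58
p₂ = -0.58 − 0.02·0.739552 = -0.59479104

-0.59479104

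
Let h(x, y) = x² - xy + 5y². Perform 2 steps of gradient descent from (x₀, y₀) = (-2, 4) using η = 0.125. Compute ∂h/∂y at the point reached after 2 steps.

∇h = (2x - y, -x + 10y)
(x₁, y₁) = (-2, 4) − 0.125·(-8, 42) = (-1, -1.25)
(x₂, y₂) = (-1, -1.25) − 0.125·(-0.75, -11.5) = (-0.90625, 0.1875)
∂h/∂y at (-0.90625, 0.1875) = 2.78125

2.78125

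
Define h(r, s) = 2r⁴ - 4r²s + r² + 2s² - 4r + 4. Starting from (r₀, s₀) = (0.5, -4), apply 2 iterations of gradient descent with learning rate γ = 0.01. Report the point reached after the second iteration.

∇h = (8r³ - 8rs + 2r - 4, -4r² + 4s)
(r₁, s₁) = (0.5, -4) − 0.01·(14, -17) = (0.36, -3.83)
(r₂, s₂) = (0.36, -3.83) − 0.01·(8.123648, -15.8384) = (0.27876352, -3.671616)

(0.27876352, -3.671616)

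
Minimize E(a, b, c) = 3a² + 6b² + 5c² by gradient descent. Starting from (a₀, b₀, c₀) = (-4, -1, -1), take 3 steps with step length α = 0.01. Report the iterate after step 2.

∇E = (6a, 12b, 10c)
Step 1: at (-4, -1, -1), ∇E = (-24, -12, -10) → (-4, -1, -1) − 0.01·(-24, -12, -10) = (-3.76, -0.88, -0.9)
Step 2: at (-3.76, -0.88, -0.9), ∇E = (-22.56, -10.56, -9) → (-3.76, -0.88, -0.9) − 0.01·(-22.56, -10.56, -9) = (-3.5344, -0.7744, -0.81)

(-3.5344, -0.7744, -0.81)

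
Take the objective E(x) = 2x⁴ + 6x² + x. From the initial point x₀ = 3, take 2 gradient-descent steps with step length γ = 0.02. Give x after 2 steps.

-0.18690944

E′(x) = 8x³ + 12x + 1
Step 1: E′(3) = 253; x₁ = 3 − 0.02·253 = -2.06
Step 2: E′(-2.06) = -93.654528; x₂ = -2.06 − 0.02·(-93.654528) = -0.18690944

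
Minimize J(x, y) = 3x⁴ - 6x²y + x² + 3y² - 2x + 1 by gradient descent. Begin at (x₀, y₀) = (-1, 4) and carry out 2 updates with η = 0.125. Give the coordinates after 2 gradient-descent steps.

(170.875, 19.1875)

∇J = (12x³ - 12xy + 2x - 2, -6x² + 6y)
Step 1: at (-1, 4), ∇J = (32, 18) → (-1, 4) − 0.125·(32, 18) = (-5, 1.75)
Step 2: at (-5, 1.75), ∇J = (-1407, -139.5) → (-5, 1.75) − 0.125·(-1407, -139.5) = (170.875, 19.1875)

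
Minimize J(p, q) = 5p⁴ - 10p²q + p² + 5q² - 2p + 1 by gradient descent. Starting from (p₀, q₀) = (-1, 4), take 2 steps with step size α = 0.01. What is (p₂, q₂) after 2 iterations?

(-1.9039168, 3.57336)

∇J = (20p³ - 20pq + 2p - 2, -10p² + 10q)
Step 1: at (-1, 4), ∇J = (56, 30) → (-1, 4) − 0.01·(56, 30) = (-1.56, 3.7)
Step 2: at (-1.56, 3.7), ∇J = (34.39168, 12.664) → (-1.56, 3.7) − 0.01·(34.39168, 12.664) = (-1.9039168, 3.57336)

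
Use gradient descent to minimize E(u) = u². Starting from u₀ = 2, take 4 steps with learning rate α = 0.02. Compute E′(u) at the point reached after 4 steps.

3.39738624

E′(u) = 2u
u₁ = 2 − 0.02·4 = 1.92
u₂ = 1.92 − 0.02·3.84 = 1.8432
u₃ = 1.8432 − 0.02·3.6864 = 1.769472
u₄ = 1.769472 − 0.02·3.538944 = 1.69869312
E′(u) at (1.69869312) = 3.39738624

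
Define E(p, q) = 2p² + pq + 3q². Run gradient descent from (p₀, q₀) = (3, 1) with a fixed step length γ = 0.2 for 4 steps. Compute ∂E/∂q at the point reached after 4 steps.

∇E = (4p + q, p + 6q)
(p₁, q₁) = (3, 1) − 0.2·(13, 9) = (0.4, -0.8)
(p₂, q₂) = (0.4, -0.8) − 0.2·(0.8, -4.4) = (0.24, 0.08)
(p₃, q₃) = (0.24, 0.08) − 0.2·(1.04, 0.72) = (0.032, -0.064)
(p₄, q₄) = (0.032, -0.064) − 0.2·(0.064, -0.352) = (0.0192, 0.0064)
∂E/∂q at (0.0192, 0.0064) = 0.0576

0.0576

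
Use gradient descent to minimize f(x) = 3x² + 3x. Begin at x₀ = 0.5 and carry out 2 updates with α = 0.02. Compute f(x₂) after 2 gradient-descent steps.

f′(x) = 6x + 3
x₁ = 0.5 − 0.02·6 = 0.38
x₂ = 0.38 − 0.02·5.28 = 0.2744
f(0.2744) = 1.04908608

1.04908608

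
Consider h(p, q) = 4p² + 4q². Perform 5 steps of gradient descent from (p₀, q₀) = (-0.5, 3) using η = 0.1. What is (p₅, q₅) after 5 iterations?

(-0.00016, 0.00096)

∇h = (8p, 8q)
Step 1: at (-0.5, 3), ∇h = (-4, 24) → (-0.5, 3) − 0.1·(-4, 24) = (-0.1, 0.6)
Step 2: at (-0.1, 0.6), ∇h = (-0.8, 4.8) → (-0.1, 0.6) − 0.1·(-0.8, 4.8) = (-0.02, 0.12)
Step 3: at (-0.02, 0.12), ∇h = (-0.16, 0.96) → (-0.02, 0.12) − 0.1·(-0.16, 0.96) = (-0.004, 0.024)
Step 4: at (-0.004, 0.024), ∇h = (-0.032, 0.192) → (-0.004, 0.024) − 0.1·(-0.032, 0.192) = (-0.0008, 0.0048)
Step 5: at (-0.0008, 0.0048), ∇h = (-0.0064, 0.0384) → (-0.0008, 0.0048) − 0.1·(-0.0064, 0.0384) = (-0.00016, 0.00096)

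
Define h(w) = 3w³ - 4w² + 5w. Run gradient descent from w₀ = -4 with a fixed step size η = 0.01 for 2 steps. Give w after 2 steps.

h′(w) = 9w² - 8w + 5
w₁ = -4 − 0.01·181 = -5.81
w₂ = -5.81 − 0.01·355.2849 = -9.362849

-9.362849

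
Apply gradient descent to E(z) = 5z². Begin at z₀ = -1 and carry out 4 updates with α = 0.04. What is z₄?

-0.1296

E′(z) = 10z
z₁ = -1 − 0.04·(-10) = -0.6
z₂ = -0.6 − 0.04·(-6) = -0.36
z₃ = -0.36 − 0.04·(-3.6) = -0.216
z₄ = -0.216 − 0.04·(-2.16) = -0.1296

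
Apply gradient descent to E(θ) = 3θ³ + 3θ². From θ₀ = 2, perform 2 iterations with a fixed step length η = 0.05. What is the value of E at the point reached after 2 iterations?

E′(θ) = 9θ² + 6θ
θ₁ = 2 − 0.05·48 = -0.4
θ₂ = -0.4 − 0.05·(-0.96) = -0.352
E(-0.352) = 0.240869376

0.240869376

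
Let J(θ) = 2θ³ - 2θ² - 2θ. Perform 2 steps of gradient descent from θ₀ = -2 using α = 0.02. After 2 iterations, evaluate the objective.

-110.166864306176

J′(θ) = 6θ² - 4θ - 2
θ₁ = -2 − 0.02·30 = -2.6
θ₂ = -2.6 − 0.02·48.96 = -3.5792
J(-3.5792) = -110.166864306176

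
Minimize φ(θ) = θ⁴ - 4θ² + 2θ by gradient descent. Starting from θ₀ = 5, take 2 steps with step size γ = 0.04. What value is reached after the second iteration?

φ′(θ) = 4θ³ - 8θ + 2
Step 1: φ′(5) = 462; θ₁ = 5 − 0.04·462 = -13.48
Step 2: φ′(-13.48) = -9687.984768; θ₂ = -13.48 − 0.04·(-9687.984768) = 374.03939072

374.03939072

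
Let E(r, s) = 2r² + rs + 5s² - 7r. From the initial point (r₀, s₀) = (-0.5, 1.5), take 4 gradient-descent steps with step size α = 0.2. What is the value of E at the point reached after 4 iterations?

4.63869184

∇E = (4r + s - 7, r + 10s)
(r₁, s₁) = (-0.5, 1.5) − 0.2·(-7.5, 14.5) = (1, -1.4)
(r₂, s₂) = (1, -1.4) − 0.2·(-4.4, -13) = (1.88, 1.2)
(r₃, s₃) = (1.88, 1.2) − 0.2·(1.72, 13.88) = (1.536, -1.576)
(r₄, s₄) = (1.536, -1.576) − 0.2·(-2.432, -14.224) = (2.0224, 1.2688)
E(2.0224, 1.2688) = 4.63869184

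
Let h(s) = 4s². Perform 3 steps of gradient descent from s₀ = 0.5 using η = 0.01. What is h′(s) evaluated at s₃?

h′(s) = 8s
s₁ = 0.5 − 0.01·4 = 0.46
s₂ = 0.46 − 0.01·3.68 = 0.4232
s₃ = 0.4232 − 0.01·3.3856 = 0.389344
h′(s) at (0.389344) = 3.114752

3.114752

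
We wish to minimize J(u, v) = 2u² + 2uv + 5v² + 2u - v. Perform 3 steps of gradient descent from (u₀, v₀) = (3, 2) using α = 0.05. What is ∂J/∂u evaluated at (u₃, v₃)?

6.344

∇J = (4u + 2v + 2, 2u + 10v - 1)
(u₁, v₁) = (3, 2) − 0.05·(18, 25) = (2.1, 0.75)
(u₂, v₂) = (2.1, 0.75) − 0.05·(11.9, 10.7) = (1.505, 0.215)
(u₃, v₃) = (1.505, 0.215) − 0.05·(8.45, 4.16) = (1.0825, 0.007)
∂J/∂u at (1.0825, 0.007) = 6.344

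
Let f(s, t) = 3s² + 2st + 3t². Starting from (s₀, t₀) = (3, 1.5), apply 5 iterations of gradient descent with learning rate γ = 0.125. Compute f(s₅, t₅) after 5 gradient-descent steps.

0.002197265625

∇f = (6s + 2t, 2s + 6t)
(s₁, t₁) = (3, 1.5) − 0.125·(21, 15) = (0.375, -0.375)
(s₂, t₂) = (0.375, -0.375) − 0.125·(1.5, -1.5) = (0.1875, -0.1875)
(s₃, t₃) = (0.1875, -0.1875) − 0.125·(0.75, -0.75) = (0.09375, -0.09375)
(s₄, t₄) = (0.09375, -0.09375) − 0.125·(0.375, -0.375) = (0.046875, -0.046875)
(s₅, t₅) = (0.046875, -0.046875) − 0.125·(0.1875, -0.1875) = (0.0234375, -0.0234375)
f(0.0234375, -0.0234375) = 0.002197265625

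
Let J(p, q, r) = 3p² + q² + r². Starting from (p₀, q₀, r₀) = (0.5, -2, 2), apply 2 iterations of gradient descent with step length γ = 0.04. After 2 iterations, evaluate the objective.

5.98136

∇J = (6p, 2q, 2r)
(p₁, q₁, r₁) = (0.5, -2, 2) − 0.04·(3, -4, 4) = (0.38, -1.84, 1.84)
(p₂, q₂, r₂) = (0.38, -1.84, 1.84) − 0.04·(2.28, -3.68, 3.68) = (0.2888, -1.6928, 1.6928)
J(0.2888, -1.6928, 1.6928) = 5.98136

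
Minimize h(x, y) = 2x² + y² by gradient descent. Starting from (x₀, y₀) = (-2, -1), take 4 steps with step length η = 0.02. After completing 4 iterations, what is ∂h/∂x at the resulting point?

-5.73114368

∇h = (4x, 2y)
(x₁, y₁) = (-2, -1) − 0.02·(-8, -2) = (-1.84, -0.96)
(x₂, y₂) = (-1.84, -0.96) − 0.02·(-7.36, -1.92) = (-1.6928, -0.9216)
(x₃, y₃) = (-1.6928, -0.9216) − 0.02·(-6.7712, -1.8432) = (-1.557376, -0.884736)
(x₄, y₄) = (-1.557376, -0.884736) − 0.02·(-6.229504, -1.769472) = (-1.43278592, -0.84934656)
∂h/∂x at (-1.43278592, -0.84934656) = -5.73114368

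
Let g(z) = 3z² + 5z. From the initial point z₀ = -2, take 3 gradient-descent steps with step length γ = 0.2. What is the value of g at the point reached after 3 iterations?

g′(z) = 6z + 5
Step 1: g′(-2) = -7; z₁ = -2 − 0.2·(-7) = -0.6
Step 2: g′(-0.6) = 1.4; z₂ = -0.6 − 0.2·1.4 = -0.88
Step 3: g′(-0.88) = -0.28; z₃ = -0.88 − 0.2·(-0.28) = -0.824
g(-0.824) = -2.083072

-2.083072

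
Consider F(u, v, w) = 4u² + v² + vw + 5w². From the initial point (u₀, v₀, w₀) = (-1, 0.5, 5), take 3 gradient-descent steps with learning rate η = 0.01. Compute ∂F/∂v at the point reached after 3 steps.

∇F = (8u, 2v + w, v + 10w)
Step 1: at (-1, 0.5, 5), ∇F = (-8, 6, 50.5) → (-1, 0.5, 5) − 0.01·(-8, 6, 50.5) = (-0.92, 0.44, 4.495)
Step 2: at (-0.92, 0.44, 4.495), ∇F = (-7.36, 5.375, 45.39) → (-0.92, 0.44, 4.495) − 0.01·(-7.36, 5.375, 45.39) = (-0.8464, 0.38625, 4.0411)
Step 3: at (-0.8464, 0.38625, 4.0411), ∇F = (-6.7712, 4.8136, 40.79725) → (-0.8464, 0.38625, 4.0411) − 0.01·(-6.7712, 4.8136, 40.79725) = (-0.778688, 0.338114, 3.6331275)
∂F/∂v at (-0.778688, 0.338114, 3.6331275) = 4.3093555

4.3093555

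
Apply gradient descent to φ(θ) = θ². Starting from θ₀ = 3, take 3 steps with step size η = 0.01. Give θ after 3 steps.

φ′(θ) = 2θ
θ₁ = 3 − 0.01·6 = 2.94
θ₂ = 2.94 − 0.01·5.88 = 2.8812
θ₃ = 2.8812 − 0.01·5.7624 = 2.823576

2.823576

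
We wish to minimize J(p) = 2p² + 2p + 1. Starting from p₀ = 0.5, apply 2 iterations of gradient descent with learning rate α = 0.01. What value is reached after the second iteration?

J′(p) = 4p + 2
Step 1: J′(0.5) = 4; p₁ = 0.5 − 0.01·4 = 0.46
Step 2: J′(0.46) = 3.84; p₂ = 0.46 − 0.01·3.84 = 0.4216

0.4216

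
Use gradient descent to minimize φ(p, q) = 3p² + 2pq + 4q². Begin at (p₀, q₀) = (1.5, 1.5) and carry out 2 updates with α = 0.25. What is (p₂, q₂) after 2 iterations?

(1.875, 3)

∇φ = (6p + 2q, 2p + 8q)
Step 1: at (1.5, 1.5), ∇φ = (12, 15) → (1.5, 1.5) − 0.25·(12, 15) = (-1.5, -2.25)
Step 2: at (-1.5, -2.25), ∇φ = (-13.5, -21) → (-1.5, -2.25) − 0.25·(-13.5, -21) = (1.875, 3)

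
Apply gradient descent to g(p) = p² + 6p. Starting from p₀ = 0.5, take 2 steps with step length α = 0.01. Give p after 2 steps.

g′(p) = 2p + 6
Step 1: g′(0.5) = 7; p₁ = 0.5 − 0.01·7 = 0.43
Step 2: g′(0.43) = 6.86; p₂ = 0.43 − 0.01·6.86 = 0.3614

0.3614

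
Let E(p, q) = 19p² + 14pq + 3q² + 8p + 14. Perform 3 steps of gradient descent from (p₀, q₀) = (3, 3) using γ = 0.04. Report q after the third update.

1.192384

∇E = (38p + 14q + 8, 14p + 6q)
(p₁, q₁) = (3, 3) − 0.04·(164, 60) = (-3.56, 0.6)
(p₂, q₂) = (-3.56, 0.6) − 0.04·(-118.88, -46.24) = (1.1952, 2.4496)
(p₃, q₃) = (1.1952, 2.4496) − 0.04·(87.712, 31.4304) = (-2.31328, 1.192384)
q = 1.192384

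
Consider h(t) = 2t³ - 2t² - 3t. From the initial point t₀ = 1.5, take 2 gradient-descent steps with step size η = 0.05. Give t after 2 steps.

1.1923125

h′(t) = 6t² - 4t - 3
t₁ = 1.5 − 0.05·4.5 = 1.275
t₂ = 1.275 − 0.05·1.65375 = 1.1923125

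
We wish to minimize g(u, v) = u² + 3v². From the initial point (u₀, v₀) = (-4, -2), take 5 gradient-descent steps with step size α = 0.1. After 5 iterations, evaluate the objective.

∇g = (2u, 6v)
Step 1: at (-4, -2), ∇g = (-8, -12) → (-4, -2) − 0.1·(-8, -12) = (-3.2, -0.8)
Step 2: at (-3.2, -0.8), ∇g = (-6.4, -4.8) → (-3.2, -0.8) − 0.1·(-6.4, -4.8) = (-2.56, -0.32)
Step 3: at (-2.56, -0.32), ∇g = (-5.12, -1.92) → (-2.56, -0.32) − 0.1·(-5.12, -1.92) = (-2.048, -0.128)
Step 4: at (-2.048, -0.128), ∇g = (-4.096, -0.768) → (-2.048, -0.128) − 0.1·(-4.096, -0.768) = (-1.6384, -0.0512)
Step 5: at (-1.6384, -0.0512), ∇g = (-3.2768, -0.3072) → (-1.6384, -0.0512) − 0.1·(-3.2768, -0.3072) = (-1.31072, -0.02048)
g(-1.31072, -0.02048) = 1.7192452096

1.7192452096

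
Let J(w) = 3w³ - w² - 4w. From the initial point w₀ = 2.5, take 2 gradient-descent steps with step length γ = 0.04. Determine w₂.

J′(w) = 9w² - 2w - 4
w₁ = 2.5 − 0.04·47.25 = 0.61
w₂ = 0.61 − 0.04·(-1.8711) = 0.684844

0.684844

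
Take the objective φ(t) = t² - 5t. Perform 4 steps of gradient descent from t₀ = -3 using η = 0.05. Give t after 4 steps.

φ′(t) = 2t - 5
Step 1: φ′(-3) = -11; t₁ = -3 − 0.05·(-11) = -2.45
Step 2: φ′(-2.45) = -9.9; t₂ = -2.45 − 0.05·(-9.9) = -1.955
Step 3: φ′(-1.955) = -8.91; t₃ = -1.955 − 0.05·(-8.91) = -1.5095
Step 4: φ′(-1.5095) = -8.019; t₄ = -1.5095 − 0.05·(-8.019) = -1.10855

-1.10855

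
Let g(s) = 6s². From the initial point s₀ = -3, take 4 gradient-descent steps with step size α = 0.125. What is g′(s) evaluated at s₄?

g′(s) = 12s
s₁ = -3 − 0.125·(-36) = 1.5
s₂ = 1.5 − 0.125·18 = -0.75
s₃ = -0.75 − 0.125·(-9) = 0.375
s₄ = 0.375 − 0.125·4.5 = -0.1875
g′(s) at (-0.1875) = -2.25

-2.25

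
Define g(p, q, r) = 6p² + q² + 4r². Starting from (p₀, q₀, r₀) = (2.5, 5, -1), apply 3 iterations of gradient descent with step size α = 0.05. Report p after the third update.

0.16

∇g = (12p, 2q, 8r)
Step 1: at (2.5, 5, -1), ∇g = (30, 10, -8) → (2.5, 5, -1) − 0.05·(30, 10, -8) = (1, 4.5, -0.6)
Step 2: at (1, 4.5, -0.6), ∇g = (12, 9, -4.8) → (1, 4.5, -0.6) − 0.05·(12, 9, -4.8) = (0.4, 4.05, -0.36)
Step 3: at (0.4, 4.05, -0.36), ∇g = (4.8, 8.1, -2.88) → (0.4, 4.05, -0.36) − 0.05·(4.8, 8.1, -2.88) = (0.16, 3.645, -0.216)
p = 0.16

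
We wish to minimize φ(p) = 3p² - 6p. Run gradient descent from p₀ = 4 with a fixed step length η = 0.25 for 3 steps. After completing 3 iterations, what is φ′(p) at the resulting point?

-2.25

φ′(p) = 6p - 6
p₁ = 4 − 0.25·18 = -0.5
p₂ = -0.5 − 0.25·(-9) = 1.75
p₃ = 1.75 − 0.25·4.5 = 0.625
φ′(p) at (0.625) = -2.25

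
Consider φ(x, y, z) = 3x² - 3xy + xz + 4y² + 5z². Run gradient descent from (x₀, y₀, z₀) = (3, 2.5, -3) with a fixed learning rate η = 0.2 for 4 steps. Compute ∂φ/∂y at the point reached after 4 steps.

∇φ = (6x - 3y + z, -3x + 8y, x + 10z)
Step 1: at (3, 2.5, -3), ∇φ = (7.5, 11, -27) → (3, 2.5, -3) − 0.2·(7.5, 11, -27) = (1.5, 0.3, 2.4)
Step 2: at (1.5, 0.3, 2.4), ∇φ = (10.5, -2.1, 25.5) → (1.5, 0.3, 2.4) − 0.2·(10.5, -2.1, 25.5) = (-0.6, 0.72, -2.7)
Step 3: at (-0.6, 0.72, -2.7), ∇φ = (-8.46, 7.56, -27.6) → (-0.6, 0.72, -2.7) − 0.2·(-8.46, 7.56, -27.6) = (1.092, -0.792, 2.82)
Step 4: at (1.092, -0.792, 2.82), ∇φ = (11.748, -9.612, 29.292) → (1.092, -0.792, 2.82) − 0.2·(11.748, -9.612, 29.292) = (-1.2576, 1.1304, -3.0384)
∂φ/∂y at (-1.2576, 1.1304, -3.0384) = 12.816

12.816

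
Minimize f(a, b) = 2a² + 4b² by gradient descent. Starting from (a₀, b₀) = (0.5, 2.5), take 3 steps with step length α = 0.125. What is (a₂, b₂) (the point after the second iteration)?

(0.125, 0)

∇f = (4a, 8b)
Step 1: at (0.5, 2.5), ∇f = (2, 20) → (0.5, 2.5) − 0.125·(2, 20) = (0.25, 0)
Step 2: at (0.25, 0), ∇f = (1, 0) → (0.25, 0) − 0.125·(1, 0) = (0.125, 0)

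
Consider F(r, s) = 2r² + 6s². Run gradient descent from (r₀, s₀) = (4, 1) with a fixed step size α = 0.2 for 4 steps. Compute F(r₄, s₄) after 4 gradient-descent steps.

∇F = (4r, 12s)
Step 1: at (4, 1), ∇F = (16, 12) → (4, 1) − 0.2·(16, 12) = (0.8, -1.4)
Step 2: at (0.8, -1.4), ∇F = (3.2, -16.8) → (0.8, -1.4) − 0.2·(3.2, -16.8) = (0.16, 1.96)
Step 3: at (0.16, 1.96), ∇F = (0.64, 23.52) → (0.16, 1.96) − 0.2·(0.64, 23.52) = (0.032, -2.744)
Step 4: at (0.032, -2.744), ∇F = (0.128, -32.928) → (0.032, -2.744) − 0.2·(0.128, -32.928) = (0.0064, 3.8416)
F(0.0064, 3.8416) = 88.54742528

88.54742528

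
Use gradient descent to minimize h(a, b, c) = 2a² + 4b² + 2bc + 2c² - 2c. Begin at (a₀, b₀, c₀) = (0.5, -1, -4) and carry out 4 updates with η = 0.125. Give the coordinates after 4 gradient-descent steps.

(0.03125, 0.0546875, 0.09375)

∇h = (4a, 8b + 2c, 2b + 4c - 2)
(a₁, b₁, c₁) = (0.5, -1, -4) − 0.125·(2, -16, -20) = (0.25, 1, -1.5)
(a₂, b₂, c₂) = (0.25, 1, -1.5) − 0.125·(1, 5, -6) = (0.125, 0.375, -0.75)
(a₃, b₃, c₃) = (0.125, 0.375, -0.75) − 0.125·(0.5, 1.5, -4.25) = (0.0625, 0.1875, -0.21875)
(a₄, b₄, c₄) = (0.0625, 0.1875, -0.21875) − 0.125·(0.25, 1.0625, -2.5) = (0.03125, 0.0546875, 0.09375)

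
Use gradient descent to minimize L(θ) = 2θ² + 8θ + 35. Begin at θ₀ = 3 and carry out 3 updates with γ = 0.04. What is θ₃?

0.96352

L′(θ) = 4θ + 8
θ₁ = 3 − 0.04·20 = 2.2
θ₂ = 2.2 − 0.04·16.8 = 1.528
θ₃ = 1.528 − 0.04·14.112 = 0.96352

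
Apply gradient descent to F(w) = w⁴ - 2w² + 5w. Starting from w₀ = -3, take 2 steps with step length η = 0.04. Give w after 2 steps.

0.50045696

F′(w) = 4w³ - 4w + 5
Step 1: F′(-3) = -91; w₁ = -3 − 0.04·(-91) = 0.64
Step 2: F′(0.64) = 3.488576; w₂ = 0.64 − 0.04·3.488576 = 0.50045696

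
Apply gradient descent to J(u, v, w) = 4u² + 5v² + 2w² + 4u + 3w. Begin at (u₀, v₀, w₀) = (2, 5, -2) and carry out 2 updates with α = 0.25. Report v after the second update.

∇J = (8u + 4, 10v, 4w + 3)
(u₁, v₁, w₁) = (2, 5, -2) − 0.25·(20, 50, -5) = (-3, -7.5, -0.75)
(u₂, v₂, w₂) = (-3, -7.5, -0.75) − 0.25·(-20, -75, 0) = (2, 11.25, -0.75)
v = 11.25

11.25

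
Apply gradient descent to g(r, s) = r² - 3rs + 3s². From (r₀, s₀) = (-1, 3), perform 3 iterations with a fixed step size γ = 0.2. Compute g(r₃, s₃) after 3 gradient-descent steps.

∇g = (2r - 3s, -3r + 6s)
Step 1: at (-1, 3), ∇g = (-11, 21) → (-1, 3) − 0.2·(-11, 21) = (1.2, -1.2)
Step 2: at (1.2, -1.2), ∇g = (6, -10.8) → (1.2, -1.2) − 0.2·(6, -10.8) = (0, 0.96)
Step 3: at (0, 0.96), ∇g = (-2.88, 5.76) → (0, 0.96) − 0.2·(-2.88, 5.76) = (0.576, -0.192)
g(0.576, -0.192) = 0.774144

0.774144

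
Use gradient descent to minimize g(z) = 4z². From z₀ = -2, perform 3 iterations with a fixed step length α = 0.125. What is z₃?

0

g′(z) = 8z
z₁ = -2 − 0.125·(-16) = 0
z₂ = 0 − 0.125·0 = 0
z₃ = 0 − 0.125·0 = 0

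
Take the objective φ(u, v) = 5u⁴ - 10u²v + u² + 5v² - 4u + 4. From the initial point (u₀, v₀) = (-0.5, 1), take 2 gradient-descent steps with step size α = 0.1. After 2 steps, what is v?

0.5625

∇φ = (20u³ - 20uv + 2u - 4, -10u² + 10v)
Step 1: at (-0.5, 1), ∇φ = (2.5, 7.5) → (-0.5, 1) − 0.1·(2.5, 7.5) = (-0.75, 0.25)
Step 2: at (-0.75, 0.25), ∇φ = (-10.1875, -3.125) → (-0.75, 0.25) − 0.1·(-10.1875, -3.125) = (0.26875, 0.5625)
v = 0.5625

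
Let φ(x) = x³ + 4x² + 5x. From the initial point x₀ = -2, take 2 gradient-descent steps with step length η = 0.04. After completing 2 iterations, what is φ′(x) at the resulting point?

1.368862523392

φ′(x) = 3x² + 8x + 5
x₁ = -2 − 0.04·1 = -2.04
x₂ = -2.04 − 0.04·1.1648 = -2.086592
φ′(x) at (-2.086592) = 1.368862523392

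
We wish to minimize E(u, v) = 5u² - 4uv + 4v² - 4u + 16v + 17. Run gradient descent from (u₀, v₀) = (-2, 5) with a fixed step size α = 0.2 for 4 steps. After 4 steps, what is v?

∇E = (10u - 4v - 4, -4u + 8v + 16)
(u₁, v₁) = (-2, 5) − 0.2·(-44, 64) = (6.8, -7.8)
(u₂, v₂) = (6.8, -7.8) − 0.2·(95.2, -73.6) = (-12.24, 6.92)
(u₃, v₃) = (-12.24, 6.92) − 0.2·(-154.08, 120.32) = (18.576, -17.144)
(u₄, v₄) = (18.576, -17.144) − 0.2·(250.336, -195.456) = (-31.4912, 21.9472)
v = 21.9472

21.9472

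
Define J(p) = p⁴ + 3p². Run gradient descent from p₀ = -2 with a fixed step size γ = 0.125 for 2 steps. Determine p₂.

-20.5625

J′(p) = 4p³ + 6p
p₁ = -2 − 0.125·(-44) = 3.5
p₂ = 3.5 − 0.125·192.5 = -20.5625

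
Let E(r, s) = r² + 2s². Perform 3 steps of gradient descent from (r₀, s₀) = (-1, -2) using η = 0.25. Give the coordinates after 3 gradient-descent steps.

∇E = (2r, 4s)
(r₁, s₁) = (-1, -2) − 0.25·(-2, -8) = (-0.5, 0)
(r₂, s₂) = (-0.5, 0) − 0.25·(-1, 0) = (-0.25, 0)
(r₃, s₃) = (-0.25, 0) − 0.25·(-0.5, 0) = (-0.125, 0)

(-0.125, 0)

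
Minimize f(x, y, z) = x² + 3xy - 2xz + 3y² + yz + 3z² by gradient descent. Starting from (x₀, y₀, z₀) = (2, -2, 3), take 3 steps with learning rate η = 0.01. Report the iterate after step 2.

(2.1551, -1.943, 2.7685)

∇f = (2x + 3y - 2z, 3x + 6y + z, -2x + y + 6z)
Step 1: at (2, -2, 3), ∇f = (-8, -3, 12) → (2, -2, 3) − 0.01·(-8, -3, 12) = (2.08, -1.97, 2.88)
Step 2: at (2.08, -1.97, 2.88), ∇f = (-7.51, -2.7, 11.15) → (2.08, -1.97, 2.88) − 0.01·(-7.51, -2.7, 11.15) = (2.1551, -1.943, 2.7685)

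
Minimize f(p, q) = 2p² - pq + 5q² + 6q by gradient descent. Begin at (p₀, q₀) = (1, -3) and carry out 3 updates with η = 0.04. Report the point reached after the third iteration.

∇f = (4p - q, -p + 10q + 6)
Step 1: at (1, -3), ∇f = (7, -25) → (1, -3) − 0.04·(7, -25) = (0.72, -2)
Step 2: at (0.72, -2), ∇f = (4.88, -14.72) → (0.72, -2) − 0.04·(4.88, -14.72) = (0.5248, -1.4112)
Step 3: at (0.5248, -1.4112), ∇f = (3.5104, -8.6368) → (0.5248, -1.4112) − 0.04·(3.5104, -8.6368) = (0.384384, -1.065728)

(0.384384, -1.065728)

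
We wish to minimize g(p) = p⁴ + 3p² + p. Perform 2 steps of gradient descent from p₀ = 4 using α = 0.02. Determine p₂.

-1.10547776

g′(p) = 4p³ + 6p + 1
Step 1: g′(4) = 281; p₁ = 4 − 0.02·281 = -1.62
Step 2: g′(-1.62) = -25.726112; p₂ = -1.62 − 0.02·(-25.726112) = -1.10547776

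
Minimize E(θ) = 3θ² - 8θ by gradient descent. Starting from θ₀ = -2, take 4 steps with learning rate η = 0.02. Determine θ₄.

-0.6656512

E′(θ) = 6θ - 8
θ₁ = -2 − 0.02·(-20) = -1.6
θ₂ = -1.6 − 0.02·(-17.6) = -1.248
θ₃ = -1.248 − 0.02·(-15.488) = -0.93824
θ₄ = -0.93824 − 0.02·(-13.62944) = -0.6656512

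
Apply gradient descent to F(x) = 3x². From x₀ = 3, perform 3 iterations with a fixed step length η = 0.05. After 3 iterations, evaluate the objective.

F′(x) = 6x
Step 1: F′(3) = 18; x₁ = 3 − 0.05·18 = 2.1
Step 2: F′(2.1) = 12.6; x₂ = 2.1 − 0.05·12.6 = 1.47
Step 3: F′(1.47) = 8.82; x₃ = 1.47 − 0.05·8.82 = 1.029
F(1.029) = 3.176523

3.176523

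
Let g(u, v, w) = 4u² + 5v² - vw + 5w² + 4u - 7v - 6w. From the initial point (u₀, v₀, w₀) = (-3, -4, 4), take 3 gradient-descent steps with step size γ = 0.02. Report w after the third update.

2.198336

∇g = (8u + 4, 10v - w - 7, -v + 10w - 6)
Step 1: at (-3, -4, 4), ∇g = (-20, -51, 38) → (-3, -4, 4) − 0.02·(-20, -51, 38) = (-2.6, -2.98, 3.24)
Step 2: at (-2.6, -2.98, 3.24), ∇g = (-16.8, -40.04, 29.38) → (-2.6, -2.98, 3.24) − 0.02·(-16.8, -40.04, 29.38) = (-2.264, -2.1792, 2.6524)
Step 3: at (-2.264, -2.1792, 2.6524), ∇g = (-14.112, -31.4444, 22.7032) → (-2.264, -2.1792, 2.6524) − 0.02·(-14.112, -31.4444, 22.7032) = (-1.98176, -1.550312, 2.198336)
w = 2.198336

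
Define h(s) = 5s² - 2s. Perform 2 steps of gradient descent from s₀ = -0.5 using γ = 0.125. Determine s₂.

h′(s) = 10s - 2
Step 1: h′(-0.5) = -7; s₁ = -0.5 − 0.125·(-7) = 0.375
Step 2: h′(0.375) = 1.75; s₂ = 0.375 − 0.125·1.75 = 0.15625

0.15625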